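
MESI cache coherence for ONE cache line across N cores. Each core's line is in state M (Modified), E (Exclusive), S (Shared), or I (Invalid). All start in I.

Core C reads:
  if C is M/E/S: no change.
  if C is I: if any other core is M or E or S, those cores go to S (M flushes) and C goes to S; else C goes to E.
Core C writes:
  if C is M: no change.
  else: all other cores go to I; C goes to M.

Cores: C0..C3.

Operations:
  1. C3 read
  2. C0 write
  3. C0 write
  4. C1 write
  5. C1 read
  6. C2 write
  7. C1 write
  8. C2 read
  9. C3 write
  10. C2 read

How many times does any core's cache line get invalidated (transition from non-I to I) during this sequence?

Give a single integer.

Answer: 6

Derivation:
Op 1: C3 read [C3 read from I: no other sharers -> C3=E (exclusive)] -> [I,I,I,E] (invalidations this op: 0; running total: 0)
Op 2: C0 write [C0 write: invalidate ['C3=E'] -> C0=M] -> [M,I,I,I] (invalidations this op: 1; running total: 1)
Op 3: C0 write [C0 write: already M (modified), no change] -> [M,I,I,I] (invalidations this op: 0; running total: 1)
Op 4: C1 write [C1 write: invalidate ['C0=M'] -> C1=M] -> [I,M,I,I] (invalidations this op: 1; running total: 2)
Op 5: C1 read [C1 read: already in M, no change] -> [I,M,I,I] (invalidations this op: 0; running total: 2)
Op 6: C2 write [C2 write: invalidate ['C1=M'] -> C2=M] -> [I,I,M,I] (invalidations this op: 1; running total: 3)
Op 7: C1 write [C1 write: invalidate ['C2=M'] -> C1=M] -> [I,M,I,I] (invalidations this op: 1; running total: 4)
Op 8: C2 read [C2 read from I: others=['C1=M'] -> C2=S, others downsized to S] -> [I,S,S,I] (invalidations this op: 0; running total: 4)
Op 9: C3 write [C3 write: invalidate ['C1=S', 'C2=S'] -> C3=M] -> [I,I,I,M] (invalidations this op: 2; running total: 6)
Op 10: C2 read [C2 read from I: others=['C3=M'] -> C2=S, others downsized to S] -> [I,I,S,S] (invalidations this op: 0; running total: 6)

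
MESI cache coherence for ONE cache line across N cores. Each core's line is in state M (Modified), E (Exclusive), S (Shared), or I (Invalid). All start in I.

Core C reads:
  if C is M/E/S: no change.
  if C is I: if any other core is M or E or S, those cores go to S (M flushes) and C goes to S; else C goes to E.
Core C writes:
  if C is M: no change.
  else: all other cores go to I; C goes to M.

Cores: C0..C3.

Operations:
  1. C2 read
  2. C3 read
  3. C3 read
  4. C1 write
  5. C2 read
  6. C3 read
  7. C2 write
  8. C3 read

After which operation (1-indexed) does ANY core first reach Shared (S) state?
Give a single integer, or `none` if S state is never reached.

Answer: 2

Derivation:
Op 1: C2 read [C2 read from I: no other sharers -> C2=E (exclusive)] -> [I,I,E,I]
Op 2: C3 read [C3 read from I: others=['C2=E'] -> C3=S, others downsized to S] -> [I,I,S,S]
  -> First S state at op 2; remaining ops need not be traced.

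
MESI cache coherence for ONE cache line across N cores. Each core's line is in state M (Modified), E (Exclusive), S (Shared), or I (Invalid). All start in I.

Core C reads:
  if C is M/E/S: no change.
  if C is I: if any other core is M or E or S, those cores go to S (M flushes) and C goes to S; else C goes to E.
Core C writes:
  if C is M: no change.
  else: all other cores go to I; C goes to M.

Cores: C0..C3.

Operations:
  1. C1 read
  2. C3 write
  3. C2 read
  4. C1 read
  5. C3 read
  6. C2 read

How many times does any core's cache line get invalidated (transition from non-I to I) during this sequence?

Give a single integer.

Op 1: C1 read [C1 read from I: no other sharers -> C1=E (exclusive)] -> [I,E,I,I] (invalidations this op: 0; running total: 0)
Op 2: C3 write [C3 write: invalidate ['C1=E'] -> C3=M] -> [I,I,I,M] (invalidations this op: 1; running total: 1)
Op 3: C2 read [C2 read from I: others=['C3=M'] -> C2=S, others downsized to S] -> [I,I,S,S] (invalidations this op: 0; running total: 1)
Op 4: C1 read [C1 read from I: others=['C2=S', 'C3=S'] -> C1=S, others downsized to S] -> [I,S,S,S] (invalidations this op: 0; running total: 1)
Op 5: C3 read [C3 read: already in S, no change] -> [I,S,S,S] (invalidations this op: 0; running total: 1)
Op 6: C2 read [C2 read: already in S, no change] -> [I,S,S,S] (invalidations this op: 0; running total: 1)

Answer: 1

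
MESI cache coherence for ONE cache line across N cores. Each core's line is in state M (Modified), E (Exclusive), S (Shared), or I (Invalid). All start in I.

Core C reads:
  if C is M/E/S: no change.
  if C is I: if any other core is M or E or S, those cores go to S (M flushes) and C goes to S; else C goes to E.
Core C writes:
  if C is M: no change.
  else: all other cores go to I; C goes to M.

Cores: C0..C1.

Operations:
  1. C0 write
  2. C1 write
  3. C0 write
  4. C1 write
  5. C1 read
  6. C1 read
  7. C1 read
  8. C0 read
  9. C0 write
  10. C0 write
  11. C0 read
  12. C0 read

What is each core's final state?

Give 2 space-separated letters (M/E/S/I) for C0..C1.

Op 1: C0 write [C0 write: invalidate none -> C0=M] -> [M,I]
Op 2: C1 write [C1 write: invalidate ['C0=M'] -> C1=M] -> [I,M]
Op 3: C0 write [C0 write: invalidate ['C1=M'] -> C0=M] -> [M,I]
Op 4: C1 write [C1 write: invalidate ['C0=M'] -> C1=M] -> [I,M]
Op 5: C1 read [C1 read: already in M, no change] -> [I,M]
Op 6: C1 read [C1 read: already in M, no change] -> [I,M]
Op 7: C1 read [C1 read: already in M, no change] -> [I,M]
Op 8: C0 read [C0 read from I: others=['C1=M'] -> C0=S, others downsized to S] -> [S,S]
Op 9: C0 write [C0 write: invalidate ['C1=S'] -> C0=M] -> [M,I]
Op 10: C0 write [C0 write: already M (modified), no change] -> [M,I]
Op 11: C0 read [C0 read: already in M, no change] -> [M,I]
Op 12: C0 read [C0 read: already in M, no change] -> [M,I]

Answer: M I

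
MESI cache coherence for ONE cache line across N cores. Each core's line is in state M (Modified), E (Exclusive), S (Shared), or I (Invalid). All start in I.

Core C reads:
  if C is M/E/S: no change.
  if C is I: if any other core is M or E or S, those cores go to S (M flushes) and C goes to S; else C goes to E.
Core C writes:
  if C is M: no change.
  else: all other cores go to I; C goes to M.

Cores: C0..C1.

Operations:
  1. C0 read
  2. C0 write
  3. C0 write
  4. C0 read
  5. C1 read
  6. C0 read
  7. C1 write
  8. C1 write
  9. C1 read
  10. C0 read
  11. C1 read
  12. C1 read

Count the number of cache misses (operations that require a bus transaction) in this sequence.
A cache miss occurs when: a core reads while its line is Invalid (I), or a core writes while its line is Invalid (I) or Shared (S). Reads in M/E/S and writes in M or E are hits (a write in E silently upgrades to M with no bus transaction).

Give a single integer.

Answer: 4

Derivation:
Op 1: C0 read [C0 read from I: no other sharers -> C0=E (exclusive)] -> [E,I] [MISS #1: read from I]
Op 2: C0 write [C0 write: invalidate none -> C0=M] -> [M,I] [hit: write from E is a silent E->M upgrade, no bus transaction]
Op 3: C0 write [C0 write: already M (modified), no change] -> [M,I] [hit: write from M]
Op 4: C0 read [C0 read: already in M, no change] -> [M,I] [hit: read from M]
Op 5: C1 read [C1 read from I: others=['C0=M'] -> C1=S, others downsized to S] -> [S,S] [MISS #2: read from I]
Op 6: C0 read [C0 read: already in S, no change] -> [S,S] [hit: read from S]
Op 7: C1 write [C1 write: invalidate ['C0=S'] -> C1=M] -> [I,M] [MISS #3: write from S]
Op 8: C1 write [C1 write: already M (modified), no change] -> [I,M] [hit: write from M]
Op 9: C1 read [C1 read: already in M, no change] -> [I,M] [hit: read from M]
Op 10: C0 read [C0 read from I: others=['C1=M'] -> C0=S, others downsized to S] -> [S,S] [MISS #4: read from I]
Op 11: C1 read [C1 read: already in S, no change] -> [S,S] [hit: read from S]
Op 12: C1 read [C1 read: already in S, no change] -> [S,S] [hit: read from S]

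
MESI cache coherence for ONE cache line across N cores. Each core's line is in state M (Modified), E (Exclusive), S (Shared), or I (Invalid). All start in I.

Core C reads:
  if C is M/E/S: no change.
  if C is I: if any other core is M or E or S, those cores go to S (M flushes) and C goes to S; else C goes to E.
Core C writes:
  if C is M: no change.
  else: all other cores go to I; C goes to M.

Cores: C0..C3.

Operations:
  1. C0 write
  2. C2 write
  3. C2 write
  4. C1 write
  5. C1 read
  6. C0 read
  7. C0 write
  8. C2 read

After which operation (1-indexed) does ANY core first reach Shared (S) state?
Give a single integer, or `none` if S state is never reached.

Op 1: C0 write [C0 write: invalidate none -> C0=M] -> [M,I,I,I]
Op 2: C2 write [C2 write: invalidate ['C0=M'] -> C2=M] -> [I,I,M,I]
Op 3: C2 write [C2 write: already M (modified), no change] -> [I,I,M,I]
Op 4: C1 write [C1 write: invalidate ['C2=M'] -> C1=M] -> [I,M,I,I]
Op 5: C1 read [C1 read: already in M, no change] -> [I,M,I,I]
Op 6: C0 read [C0 read from I: others=['C1=M'] -> C0=S, others downsized to S] -> [S,S,I,I]
  -> First S state at op 6; remaining ops need not be traced.

Answer: 6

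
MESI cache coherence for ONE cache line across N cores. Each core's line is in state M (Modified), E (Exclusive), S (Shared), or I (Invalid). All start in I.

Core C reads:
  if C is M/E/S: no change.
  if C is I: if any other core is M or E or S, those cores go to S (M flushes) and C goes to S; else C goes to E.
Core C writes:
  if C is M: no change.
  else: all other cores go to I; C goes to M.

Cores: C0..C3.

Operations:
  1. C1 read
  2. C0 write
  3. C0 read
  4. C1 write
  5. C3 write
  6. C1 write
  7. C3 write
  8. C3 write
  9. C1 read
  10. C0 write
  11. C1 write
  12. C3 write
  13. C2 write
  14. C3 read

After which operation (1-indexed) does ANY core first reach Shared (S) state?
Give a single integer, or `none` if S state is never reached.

Op 1: C1 read [C1 read from I: no other sharers -> C1=E (exclusive)] -> [I,E,I,I]
Op 2: C0 write [C0 write: invalidate ['C1=E'] -> C0=M] -> [M,I,I,I]
Op 3: C0 read [C0 read: already in M, no change] -> [M,I,I,I]
Op 4: C1 write [C1 write: invalidate ['C0=M'] -> C1=M] -> [I,M,I,I]
Op 5: C3 write [C3 write: invalidate ['C1=M'] -> C3=M] -> [I,I,I,M]
Op 6: C1 write [C1 write: invalidate ['C3=M'] -> C1=M] -> [I,M,I,I]
Op 7: C3 write [C3 write: invalidate ['C1=M'] -> C3=M] -> [I,I,I,M]
Op 8: C3 write [C3 write: already M (modified), no change] -> [I,I,I,M]
Op 9: C1 read [C1 read from I: others=['C3=M'] -> C1=S, others downsized to S] -> [I,S,I,S]
  -> First S state at op 9; remaining ops need not be traced.

Answer: 9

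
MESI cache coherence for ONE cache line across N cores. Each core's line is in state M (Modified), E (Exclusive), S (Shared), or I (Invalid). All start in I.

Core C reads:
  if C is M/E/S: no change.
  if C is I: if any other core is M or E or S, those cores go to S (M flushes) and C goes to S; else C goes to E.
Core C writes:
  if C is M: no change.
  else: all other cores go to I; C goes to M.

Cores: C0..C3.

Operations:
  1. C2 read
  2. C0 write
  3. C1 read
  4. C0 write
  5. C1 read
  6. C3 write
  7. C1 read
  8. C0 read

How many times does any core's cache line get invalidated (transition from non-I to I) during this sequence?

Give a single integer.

Op 1: C2 read [C2 read from I: no other sharers -> C2=E (exclusive)] -> [I,I,E,I] (invalidations this op: 0; running total: 0)
Op 2: C0 write [C0 write: invalidate ['C2=E'] -> C0=M] -> [M,I,I,I] (invalidations this op: 1; running total: 1)
Op 3: C1 read [C1 read from I: others=['C0=M'] -> C1=S, others downsized to S] -> [S,S,I,I] (invalidations this op: 0; running total: 1)
Op 4: C0 write [C0 write: invalidate ['C1=S'] -> C0=M] -> [M,I,I,I] (invalidations this op: 1; running total: 2)
Op 5: C1 read [C1 read from I: others=['C0=M'] -> C1=S, others downsized to S] -> [S,S,I,I] (invalidations this op: 0; running total: 2)
Op 6: C3 write [C3 write: invalidate ['C0=S', 'C1=S'] -> C3=M] -> [I,I,I,M] (invalidations this op: 2; running total: 4)
Op 7: C1 read [C1 read from I: others=['C3=M'] -> C1=S, others downsized to S] -> [I,S,I,S] (invalidations this op: 0; running total: 4)
Op 8: C0 read [C0 read from I: others=['C1=S', 'C3=S'] -> C0=S, others downsized to S] -> [S,S,I,S] (invalidations this op: 0; running total: 4)

Answer: 4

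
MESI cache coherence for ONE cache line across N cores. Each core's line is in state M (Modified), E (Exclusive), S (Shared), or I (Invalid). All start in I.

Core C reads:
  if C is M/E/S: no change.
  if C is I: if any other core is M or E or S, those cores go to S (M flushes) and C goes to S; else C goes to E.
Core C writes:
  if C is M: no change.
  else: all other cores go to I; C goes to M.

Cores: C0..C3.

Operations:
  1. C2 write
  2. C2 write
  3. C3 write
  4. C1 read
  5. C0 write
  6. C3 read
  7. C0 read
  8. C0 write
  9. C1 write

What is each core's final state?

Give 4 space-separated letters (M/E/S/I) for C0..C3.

Op 1: C2 write [C2 write: invalidate none -> C2=M] -> [I,I,M,I]
Op 2: C2 write [C2 write: already M (modified), no change] -> [I,I,M,I]
Op 3: C3 write [C3 write: invalidate ['C2=M'] -> C3=M] -> [I,I,I,M]
Op 4: C1 read [C1 read from I: others=['C3=M'] -> C1=S, others downsized to S] -> [I,S,I,S]
Op 5: C0 write [C0 write: invalidate ['C1=S', 'C3=S'] -> C0=M] -> [M,I,I,I]
Op 6: C3 read [C3 read from I: others=['C0=M'] -> C3=S, others downsized to S] -> [S,I,I,S]
Op 7: C0 read [C0 read: already in S, no change] -> [S,I,I,S]
Op 8: C0 write [C0 write: invalidate ['C3=S'] -> C0=M] -> [M,I,I,I]
Op 9: C1 write [C1 write: invalidate ['C0=M'] -> C1=M] -> [I,M,I,I]

Answer: I M I I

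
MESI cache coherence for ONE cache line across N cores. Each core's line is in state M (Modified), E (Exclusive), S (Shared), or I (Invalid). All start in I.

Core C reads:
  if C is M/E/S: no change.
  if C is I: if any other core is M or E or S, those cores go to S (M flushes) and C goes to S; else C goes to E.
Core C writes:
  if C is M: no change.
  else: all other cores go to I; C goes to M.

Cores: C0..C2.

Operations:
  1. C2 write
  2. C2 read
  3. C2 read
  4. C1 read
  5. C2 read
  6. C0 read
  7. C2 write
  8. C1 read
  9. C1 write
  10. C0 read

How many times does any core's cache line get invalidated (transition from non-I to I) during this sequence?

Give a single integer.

Op 1: C2 write [C2 write: invalidate none -> C2=M] -> [I,I,M] (invalidations this op: 0; running total: 0)
Op 2: C2 read [C2 read: already in M, no change] -> [I,I,M] (invalidations this op: 0; running total: 0)
Op 3: C2 read [C2 read: already in M, no change] -> [I,I,M] (invalidations this op: 0; running total: 0)
Op 4: C1 read [C1 read from I: others=['C2=M'] -> C1=S, others downsized to S] -> [I,S,S] (invalidations this op: 0; running total: 0)
Op 5: C2 read [C2 read: already in S, no change] -> [I,S,S] (invalidations this op: 0; running total: 0)
Op 6: C0 read [C0 read from I: others=['C1=S', 'C2=S'] -> C0=S, others downsized to S] -> [S,S,S] (invalidations this op: 0; running total: 0)
Op 7: C2 write [C2 write: invalidate ['C0=S', 'C1=S'] -> C2=M] -> [I,I,M] (invalidations this op: 2; running total: 2)
Op 8: C1 read [C1 read from I: others=['C2=M'] -> C1=S, others downsized to S] -> [I,S,S] (invalidations this op: 0; running total: 2)
Op 9: C1 write [C1 write: invalidate ['C2=S'] -> C1=M] -> [I,M,I] (invalidations this op: 1; running total: 3)
Op 10: C0 read [C0 read from I: others=['C1=M'] -> C0=S, others downsized to S] -> [S,S,I] (invalidations this op: 0; running total: 3)

Answer: 3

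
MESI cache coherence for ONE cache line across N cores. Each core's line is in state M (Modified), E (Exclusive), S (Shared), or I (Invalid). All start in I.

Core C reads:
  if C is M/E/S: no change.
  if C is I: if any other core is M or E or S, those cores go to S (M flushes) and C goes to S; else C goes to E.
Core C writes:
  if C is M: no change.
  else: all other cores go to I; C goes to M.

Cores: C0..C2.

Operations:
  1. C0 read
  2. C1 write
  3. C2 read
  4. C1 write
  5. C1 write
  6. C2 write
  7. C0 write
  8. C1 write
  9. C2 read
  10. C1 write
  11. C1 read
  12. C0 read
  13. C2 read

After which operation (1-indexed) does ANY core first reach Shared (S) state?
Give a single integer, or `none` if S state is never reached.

Answer: 3

Derivation:
Op 1: C0 read [C0 read from I: no other sharers -> C0=E (exclusive)] -> [E,I,I]
Op 2: C1 write [C1 write: invalidate ['C0=E'] -> C1=M] -> [I,M,I]
Op 3: C2 read [C2 read from I: others=['C1=M'] -> C2=S, others downsized to S] -> [I,S,S]
  -> First S state at op 3; remaining ops need not be traced.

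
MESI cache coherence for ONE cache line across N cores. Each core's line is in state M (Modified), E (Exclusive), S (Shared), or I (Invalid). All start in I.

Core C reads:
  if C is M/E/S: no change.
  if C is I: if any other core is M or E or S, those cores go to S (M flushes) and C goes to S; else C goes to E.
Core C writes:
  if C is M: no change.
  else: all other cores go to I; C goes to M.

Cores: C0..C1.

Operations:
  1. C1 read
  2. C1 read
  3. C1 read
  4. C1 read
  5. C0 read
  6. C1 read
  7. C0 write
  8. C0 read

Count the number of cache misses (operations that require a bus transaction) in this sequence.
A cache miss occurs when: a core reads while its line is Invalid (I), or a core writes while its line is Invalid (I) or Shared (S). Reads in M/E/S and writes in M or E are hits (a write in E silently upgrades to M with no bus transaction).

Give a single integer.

Op 1: C1 read [C1 read from I: no other sharers -> C1=E (exclusive)] -> [I,E] [MISS #1: read from I]
Op 2: C1 read [C1 read: already in E, no change] -> [I,E] [hit: read from E]
Op 3: C1 read [C1 read: already in E, no change] -> [I,E] [hit: read from E]
Op 4: C1 read [C1 read: already in E, no change] -> [I,E] [hit: read from E]
Op 5: C0 read [C0 read from I: others=['C1=E'] -> C0=S, others downsized to S] -> [S,S] [MISS #2: read from I]
Op 6: C1 read [C1 read: already in S, no change] -> [S,S] [hit: read from S]
Op 7: C0 write [C0 write: invalidate ['C1=S'] -> C0=M] -> [M,I] [MISS #3: write from S]
Op 8: C0 read [C0 read: already in M, no change] -> [M,I] [hit: read from M]

Answer: 3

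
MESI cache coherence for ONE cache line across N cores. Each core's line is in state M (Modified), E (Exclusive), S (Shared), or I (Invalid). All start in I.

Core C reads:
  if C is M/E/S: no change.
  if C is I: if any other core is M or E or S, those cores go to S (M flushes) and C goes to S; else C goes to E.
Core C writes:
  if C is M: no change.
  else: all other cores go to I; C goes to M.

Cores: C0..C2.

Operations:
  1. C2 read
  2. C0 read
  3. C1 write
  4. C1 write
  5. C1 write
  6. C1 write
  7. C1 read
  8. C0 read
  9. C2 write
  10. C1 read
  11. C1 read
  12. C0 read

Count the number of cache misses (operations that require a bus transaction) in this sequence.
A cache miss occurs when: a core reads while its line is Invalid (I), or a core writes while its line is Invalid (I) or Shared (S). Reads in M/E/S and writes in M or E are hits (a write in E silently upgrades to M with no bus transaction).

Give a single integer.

Answer: 7

Derivation:
Op 1: C2 read [C2 read from I: no other sharers -> C2=E (exclusive)] -> [I,I,E] [MISS #1: read from I]
Op 2: C0 read [C0 read from I: others=['C2=E'] -> C0=S, others downsized to S] -> [S,I,S] [MISS #2: read from I]
Op 3: C1 write [C1 write: invalidate ['C0=S', 'C2=S'] -> C1=M] -> [I,M,I] [MISS #3: write from I]
Op 4: C1 write [C1 write: already M (modified), no change] -> [I,M,I] [hit: write from M]
Op 5: C1 write [C1 write: already M (modified), no change] -> [I,M,I] [hit: write from M]
Op 6: C1 write [C1 write: already M (modified), no change] -> [I,M,I] [hit: write from M]
Op 7: C1 read [C1 read: already in M, no change] -> [I,M,I] [hit: read from M]
Op 8: C0 read [C0 read from I: others=['C1=M'] -> C0=S, others downsized to S] -> [S,S,I] [MISS #4: read from I]
Op 9: C2 write [C2 write: invalidate ['C0=S', 'C1=S'] -> C2=M] -> [I,I,M] [MISS #5: write from I]
Op 10: C1 read [C1 read from I: others=['C2=M'] -> C1=S, others downsized to S] -> [I,S,S] [MISS #6: read from I]
Op 11: C1 read [C1 read: already in S, no change] -> [I,S,S] [hit: read from S]
Op 12: C0 read [C0 read from I: others=['C1=S', 'C2=S'] -> C0=S, others downsized to S] -> [S,S,S] [MISS #7: read from I]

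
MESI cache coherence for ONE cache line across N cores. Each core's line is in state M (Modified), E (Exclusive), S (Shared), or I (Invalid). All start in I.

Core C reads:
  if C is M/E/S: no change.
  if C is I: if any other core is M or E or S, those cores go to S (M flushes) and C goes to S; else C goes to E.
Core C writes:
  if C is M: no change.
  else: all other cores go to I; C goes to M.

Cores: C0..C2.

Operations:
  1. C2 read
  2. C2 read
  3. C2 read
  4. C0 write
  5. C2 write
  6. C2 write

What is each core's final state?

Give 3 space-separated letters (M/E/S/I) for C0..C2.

Op 1: C2 read [C2 read from I: no other sharers -> C2=E (exclusive)] -> [I,I,E]
Op 2: C2 read [C2 read: already in E, no change] -> [I,I,E]
Op 3: C2 read [C2 read: already in E, no change] -> [I,I,E]
Op 4: C0 write [C0 write: invalidate ['C2=E'] -> C0=M] -> [M,I,I]
Op 5: C2 write [C2 write: invalidate ['C0=M'] -> C2=M] -> [I,I,M]
Op 6: C2 write [C2 write: already M (modified), no change] -> [I,I,M]

Answer: I I M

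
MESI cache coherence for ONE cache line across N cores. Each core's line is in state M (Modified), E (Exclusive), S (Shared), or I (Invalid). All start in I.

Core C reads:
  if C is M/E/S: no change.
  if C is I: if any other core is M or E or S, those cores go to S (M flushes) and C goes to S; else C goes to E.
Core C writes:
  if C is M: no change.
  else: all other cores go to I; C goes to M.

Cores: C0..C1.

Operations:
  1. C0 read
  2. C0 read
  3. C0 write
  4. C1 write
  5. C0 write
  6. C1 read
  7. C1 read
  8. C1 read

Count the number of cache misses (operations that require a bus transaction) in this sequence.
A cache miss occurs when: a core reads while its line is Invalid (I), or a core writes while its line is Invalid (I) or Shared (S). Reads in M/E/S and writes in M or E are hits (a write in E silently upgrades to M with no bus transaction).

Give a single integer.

Op 1: C0 read [C0 read from I: no other sharers -> C0=E (exclusive)] -> [E,I] [MISS #1: read from I]
Op 2: C0 read [C0 read: already in E, no change] -> [E,I] [hit: read from E]
Op 3: C0 write [C0 write: invalidate none -> C0=M] -> [M,I] [hit: write from E is a silent E->M upgrade, no bus transaction]
Op 4: C1 write [C1 write: invalidate ['C0=M'] -> C1=M] -> [I,M] [MISS #2: write from I]
Op 5: C0 write [C0 write: invalidate ['C1=M'] -> C0=M] -> [M,I] [MISS #3: write from I]
Op 6: C1 read [C1 read from I: others=['C0=M'] -> C1=S, others downsized to S] -> [S,S] [MISS #4: read from I]
Op 7: C1 read [C1 read: already in S, no change] -> [S,S] [hit: read from S]
Op 8: C1 read [C1 read: already in S, no change] -> [S,S] [hit: read from S]

Answer: 4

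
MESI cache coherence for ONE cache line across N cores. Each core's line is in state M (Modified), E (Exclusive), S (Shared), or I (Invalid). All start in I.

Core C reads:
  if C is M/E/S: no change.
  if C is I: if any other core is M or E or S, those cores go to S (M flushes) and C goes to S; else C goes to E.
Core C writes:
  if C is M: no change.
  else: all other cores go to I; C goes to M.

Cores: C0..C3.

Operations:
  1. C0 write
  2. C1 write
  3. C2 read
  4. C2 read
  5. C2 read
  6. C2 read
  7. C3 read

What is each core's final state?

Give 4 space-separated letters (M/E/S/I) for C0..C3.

Answer: I S S S

Derivation:
Op 1: C0 write [C0 write: invalidate none -> C0=M] -> [M,I,I,I]
Op 2: C1 write [C1 write: invalidate ['C0=M'] -> C1=M] -> [I,M,I,I]
Op 3: C2 read [C2 read from I: others=['C1=M'] -> C2=S, others downsized to S] -> [I,S,S,I]
Op 4: C2 read [C2 read: already in S, no change] -> [I,S,S,I]
Op 5: C2 read [C2 read: already in S, no change] -> [I,S,S,I]
Op 6: C2 read [C2 read: already in S, no change] -> [I,S,S,I]
Op 7: C3 read [C3 read from I: others=['C1=S', 'C2=S'] -> C3=S, others downsized to S] -> [I,S,S,S]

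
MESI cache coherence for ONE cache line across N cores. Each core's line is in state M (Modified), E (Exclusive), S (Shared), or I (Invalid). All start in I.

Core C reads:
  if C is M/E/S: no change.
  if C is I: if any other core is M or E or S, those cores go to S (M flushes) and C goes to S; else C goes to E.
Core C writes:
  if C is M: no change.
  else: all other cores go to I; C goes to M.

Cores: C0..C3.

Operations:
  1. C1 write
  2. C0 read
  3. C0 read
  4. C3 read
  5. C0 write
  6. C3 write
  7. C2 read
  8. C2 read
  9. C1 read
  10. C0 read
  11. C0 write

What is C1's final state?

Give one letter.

Answer: I

Derivation:
Op 1: C1 write [C1 write: invalidate none -> C1=M] -> [I,M,I,I]
Op 2: C0 read [C0 read from I: others=['C1=M'] -> C0=S, others downsized to S] -> [S,S,I,I]
Op 3: C0 read [C0 read: already in S, no change] -> [S,S,I,I]
Op 4: C3 read [C3 read from I: others=['C0=S', 'C1=S'] -> C3=S, others downsized to S] -> [S,S,I,S]
Op 5: C0 write [C0 write: invalidate ['C1=S', 'C3=S'] -> C0=M] -> [M,I,I,I]
Op 6: C3 write [C3 write: invalidate ['C0=M'] -> C3=M] -> [I,I,I,M]
Op 7: C2 read [C2 read from I: others=['C3=M'] -> C2=S, others downsized to S] -> [I,I,S,S]
Op 8: C2 read [C2 read: already in S, no change] -> [I,I,S,S]
Op 9: C1 read [C1 read from I: others=['C2=S', 'C3=S'] -> C1=S, others downsized to S] -> [I,S,S,S]
Op 10: C0 read [C0 read from I: others=['C1=S', 'C2=S', 'C3=S'] -> C0=S, others downsized to S] -> [S,S,S,S]
Op 11: C0 write [C0 write: invalidate ['C1=S', 'C2=S', 'C3=S'] -> C0=M] -> [M,I,I,I]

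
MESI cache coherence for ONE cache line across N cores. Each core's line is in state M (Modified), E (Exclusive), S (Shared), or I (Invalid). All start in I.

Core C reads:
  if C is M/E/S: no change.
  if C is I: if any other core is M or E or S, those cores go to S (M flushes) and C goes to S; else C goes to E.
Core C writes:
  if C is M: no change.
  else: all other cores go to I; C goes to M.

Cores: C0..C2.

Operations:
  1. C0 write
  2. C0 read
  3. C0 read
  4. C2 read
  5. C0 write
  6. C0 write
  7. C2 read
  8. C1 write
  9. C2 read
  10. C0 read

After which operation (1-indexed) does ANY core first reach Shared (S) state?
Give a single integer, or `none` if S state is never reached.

Op 1: C0 write [C0 write: invalidate none -> C0=M] -> [M,I,I]
Op 2: C0 read [C0 read: already in M, no change] -> [M,I,I]
Op 3: C0 read [C0 read: already in M, no change] -> [M,I,I]
Op 4: C2 read [C2 read from I: others=['C0=M'] -> C2=S, others downsized to S] -> [S,I,S]
  -> First S state at op 4; remaining ops need not be traced.

Answer: 4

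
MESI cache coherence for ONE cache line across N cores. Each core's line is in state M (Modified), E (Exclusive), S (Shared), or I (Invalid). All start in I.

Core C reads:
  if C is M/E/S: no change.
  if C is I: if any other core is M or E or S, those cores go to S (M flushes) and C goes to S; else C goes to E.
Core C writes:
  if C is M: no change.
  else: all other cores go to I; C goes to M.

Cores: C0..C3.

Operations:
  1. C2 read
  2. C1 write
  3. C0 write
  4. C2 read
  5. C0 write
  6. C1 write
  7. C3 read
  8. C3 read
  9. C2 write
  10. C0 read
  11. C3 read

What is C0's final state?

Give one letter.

Op 1: C2 read [C2 read from I: no other sharers -> C2=E (exclusive)] -> [I,I,E,I]
Op 2: C1 write [C1 write: invalidate ['C2=E'] -> C1=M] -> [I,M,I,I]
Op 3: C0 write [C0 write: invalidate ['C1=M'] -> C0=M] -> [M,I,I,I]
Op 4: C2 read [C2 read from I: others=['C0=M'] -> C2=S, others downsized to S] -> [S,I,S,I]
Op 5: C0 write [C0 write: invalidate ['C2=S'] -> C0=M] -> [M,I,I,I]
Op 6: C1 write [C1 write: invalidate ['C0=M'] -> C1=M] -> [I,M,I,I]
Op 7: C3 read [C3 read from I: others=['C1=M'] -> C3=S, others downsized to S] -> [I,S,I,S]
Op 8: C3 read [C3 read: already in S, no change] -> [I,S,I,S]
Op 9: C2 write [C2 write: invalidate ['C1=S', 'C3=S'] -> C2=M] -> [I,I,M,I]
Op 10: C0 read [C0 read from I: others=['C2=M'] -> C0=S, others downsized to S] -> [S,I,S,I]
Op 11: C3 read [C3 read from I: others=['C0=S', 'C2=S'] -> C3=S, others downsized to S] -> [S,I,S,S]

Answer: S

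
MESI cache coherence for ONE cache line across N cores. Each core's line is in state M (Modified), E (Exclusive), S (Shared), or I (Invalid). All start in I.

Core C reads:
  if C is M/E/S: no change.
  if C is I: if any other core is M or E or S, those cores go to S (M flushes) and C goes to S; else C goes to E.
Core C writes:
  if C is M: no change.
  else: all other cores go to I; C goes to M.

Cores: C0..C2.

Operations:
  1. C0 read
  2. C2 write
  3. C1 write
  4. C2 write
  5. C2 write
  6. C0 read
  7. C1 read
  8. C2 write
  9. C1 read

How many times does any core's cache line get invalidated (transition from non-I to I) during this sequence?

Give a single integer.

Answer: 5

Derivation:
Op 1: C0 read [C0 read from I: no other sharers -> C0=E (exclusive)] -> [E,I,I] (invalidations this op: 0; running total: 0)
Op 2: C2 write [C2 write: invalidate ['C0=E'] -> C2=M] -> [I,I,M] (invalidations this op: 1; running total: 1)
Op 3: C1 write [C1 write: invalidate ['C2=M'] -> C1=M] -> [I,M,I] (invalidations this op: 1; running total: 2)
Op 4: C2 write [C2 write: invalidate ['C1=M'] -> C2=M] -> [I,I,M] (invalidations this op: 1; running total: 3)
Op 5: C2 write [C2 write: already M (modified), no change] -> [I,I,M] (invalidations this op: 0; running total: 3)
Op 6: C0 read [C0 read from I: others=['C2=M'] -> C0=S, others downsized to S] -> [S,I,S] (invalidations this op: 0; running total: 3)
Op 7: C1 read [C1 read from I: others=['C0=S', 'C2=S'] -> C1=S, others downsized to S] -> [S,S,S] (invalidations this op: 0; running total: 3)
Op 8: C2 write [C2 write: invalidate ['C0=S', 'C1=S'] -> C2=M] -> [I,I,M] (invalidations this op: 2; running total: 5)
Op 9: C1 read [C1 read from I: others=['C2=M'] -> C1=S, others downsized to S] -> [I,S,S] (invalidations this op: 0; running total: 5)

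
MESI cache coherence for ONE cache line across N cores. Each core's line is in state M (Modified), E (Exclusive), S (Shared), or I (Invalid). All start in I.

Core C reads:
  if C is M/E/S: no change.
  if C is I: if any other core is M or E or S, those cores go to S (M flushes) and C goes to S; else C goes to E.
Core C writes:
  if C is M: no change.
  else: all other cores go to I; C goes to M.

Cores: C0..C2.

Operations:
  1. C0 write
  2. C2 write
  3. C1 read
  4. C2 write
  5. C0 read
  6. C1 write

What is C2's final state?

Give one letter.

Answer: I

Derivation:
Op 1: C0 write [C0 write: invalidate none -> C0=M] -> [M,I,I]
Op 2: C2 write [C2 write: invalidate ['C0=M'] -> C2=M] -> [I,I,M]
Op 3: C1 read [C1 read from I: others=['C2=M'] -> C1=S, others downsized to S] -> [I,S,S]
Op 4: C2 write [C2 write: invalidate ['C1=S'] -> C2=M] -> [I,I,M]
Op 5: C0 read [C0 read from I: others=['C2=M'] -> C0=S, others downsized to S] -> [S,I,S]
Op 6: C1 write [C1 write: invalidate ['C0=S', 'C2=S'] -> C1=M] -> [I,M,I]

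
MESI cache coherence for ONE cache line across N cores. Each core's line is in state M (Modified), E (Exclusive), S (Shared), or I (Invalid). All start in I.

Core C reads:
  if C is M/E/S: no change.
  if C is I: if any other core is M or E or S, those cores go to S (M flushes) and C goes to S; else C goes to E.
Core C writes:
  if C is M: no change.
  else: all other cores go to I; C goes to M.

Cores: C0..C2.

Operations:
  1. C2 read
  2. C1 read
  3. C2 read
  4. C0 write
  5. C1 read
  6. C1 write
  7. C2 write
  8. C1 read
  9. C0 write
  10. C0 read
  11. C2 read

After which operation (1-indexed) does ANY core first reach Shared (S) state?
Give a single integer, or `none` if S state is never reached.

Answer: 2

Derivation:
Op 1: C2 read [C2 read from I: no other sharers -> C2=E (exclusive)] -> [I,I,E]
Op 2: C1 read [C1 read from I: others=['C2=E'] -> C1=S, others downsized to S] -> [I,S,S]
  -> First S state at op 2; remaining ops need not be traced.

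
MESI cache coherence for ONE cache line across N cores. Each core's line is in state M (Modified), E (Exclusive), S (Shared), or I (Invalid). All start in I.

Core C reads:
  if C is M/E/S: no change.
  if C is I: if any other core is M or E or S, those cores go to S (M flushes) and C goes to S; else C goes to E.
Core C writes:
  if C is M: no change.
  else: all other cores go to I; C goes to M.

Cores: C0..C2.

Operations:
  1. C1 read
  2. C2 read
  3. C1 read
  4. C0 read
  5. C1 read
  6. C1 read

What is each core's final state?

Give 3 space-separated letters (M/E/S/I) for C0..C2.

Answer: S S S

Derivation:
Op 1: C1 read [C1 read from I: no other sharers -> C1=E (exclusive)] -> [I,E,I]
Op 2: C2 read [C2 read from I: others=['C1=E'] -> C2=S, others downsized to S] -> [I,S,S]
Op 3: C1 read [C1 read: already in S, no change] -> [I,S,S]
Op 4: C0 read [C0 read from I: others=['C1=S', 'C2=S'] -> C0=S, others downsized to S] -> [S,S,S]
Op 5: C1 read [C1 read: already in S, no change] -> [S,S,S]
Op 6: C1 read [C1 read: already in S, no change] -> [S,S,S]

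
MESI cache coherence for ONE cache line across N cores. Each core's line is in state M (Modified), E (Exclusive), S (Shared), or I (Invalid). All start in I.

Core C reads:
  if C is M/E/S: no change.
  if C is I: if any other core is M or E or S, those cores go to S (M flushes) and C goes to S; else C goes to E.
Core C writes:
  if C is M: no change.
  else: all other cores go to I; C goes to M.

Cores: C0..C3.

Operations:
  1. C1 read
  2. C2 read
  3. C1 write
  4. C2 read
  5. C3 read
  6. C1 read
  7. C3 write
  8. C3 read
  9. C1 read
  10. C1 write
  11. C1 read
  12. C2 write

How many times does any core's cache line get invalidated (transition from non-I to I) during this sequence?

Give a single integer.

Op 1: C1 read [C1 read from I: no other sharers -> C1=E (exclusive)] -> [I,E,I,I] (invalidations this op: 0; running total: 0)
Op 2: C2 read [C2 read from I: others=['C1=E'] -> C2=S, others downsized to S] -> [I,S,S,I] (invalidations this op: 0; running total: 0)
Op 3: C1 write [C1 write: invalidate ['C2=S'] -> C1=M] -> [I,M,I,I] (invalidations this op: 1; running total: 1)
Op 4: C2 read [C2 read from I: others=['C1=M'] -> C2=S, others downsized to S] -> [I,S,S,I] (invalidations this op: 0; running total: 1)
Op 5: C3 read [C3 read from I: others=['C1=S', 'C2=S'] -> C3=S, others downsized to S] -> [I,S,S,S] (invalidations this op: 0; running total: 1)
Op 6: C1 read [C1 read: already in S, no change] -> [I,S,S,S] (invalidations this op: 0; running total: 1)
Op 7: C3 write [C3 write: invalidate ['C1=S', 'C2=S'] -> C3=M] -> [I,I,I,M] (invalidations this op: 2; running total: 3)
Op 8: C3 read [C3 read: already in M, no change] -> [I,I,I,M] (invalidations this op: 0; running total: 3)
Op 9: C1 read [C1 read from I: others=['C3=M'] -> C1=S, others downsized to S] -> [I,S,I,S] (invalidations this op: 0; running total: 3)
Op 10: C1 write [C1 write: invalidate ['C3=S'] -> C1=M] -> [I,M,I,I] (invalidations this op: 1; running total: 4)
Op 11: C1 read [C1 read: already in M, no change] -> [I,M,I,I] (invalidations this op: 0; running total: 4)
Op 12: C2 write [C2 write: invalidate ['C1=M'] -> C2=M] -> [I,I,M,I] (invalidations this op: 1; running total: 5)

Answer: 5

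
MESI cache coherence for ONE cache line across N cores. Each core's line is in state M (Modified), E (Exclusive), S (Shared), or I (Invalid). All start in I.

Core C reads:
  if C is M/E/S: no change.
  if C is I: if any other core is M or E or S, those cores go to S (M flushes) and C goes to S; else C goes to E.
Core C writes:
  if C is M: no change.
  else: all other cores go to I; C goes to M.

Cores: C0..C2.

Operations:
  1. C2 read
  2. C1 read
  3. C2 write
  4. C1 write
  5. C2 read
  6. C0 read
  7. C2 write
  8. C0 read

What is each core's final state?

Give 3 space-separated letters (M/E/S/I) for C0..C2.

Op 1: C2 read [C2 read from I: no other sharers -> C2=E (exclusive)] -> [I,I,E]
Op 2: C1 read [C1 read from I: others=['C2=E'] -> C1=S, others downsized to S] -> [I,S,S]
Op 3: C2 write [C2 write: invalidate ['C1=S'] -> C2=M] -> [I,I,M]
Op 4: C1 write [C1 write: invalidate ['C2=M'] -> C1=M] -> [I,M,I]
Op 5: C2 read [C2 read from I: others=['C1=M'] -> C2=S, others downsized to S] -> [I,S,S]
Op 6: C0 read [C0 read from I: others=['C1=S', 'C2=S'] -> C0=S, others downsized to S] -> [S,S,S]
Op 7: C2 write [C2 write: invalidate ['C0=S', 'C1=S'] -> C2=M] -> [I,I,M]
Op 8: C0 read [C0 read from I: others=['C2=M'] -> C0=S, others downsized to S] -> [S,I,S]

Answer: S I S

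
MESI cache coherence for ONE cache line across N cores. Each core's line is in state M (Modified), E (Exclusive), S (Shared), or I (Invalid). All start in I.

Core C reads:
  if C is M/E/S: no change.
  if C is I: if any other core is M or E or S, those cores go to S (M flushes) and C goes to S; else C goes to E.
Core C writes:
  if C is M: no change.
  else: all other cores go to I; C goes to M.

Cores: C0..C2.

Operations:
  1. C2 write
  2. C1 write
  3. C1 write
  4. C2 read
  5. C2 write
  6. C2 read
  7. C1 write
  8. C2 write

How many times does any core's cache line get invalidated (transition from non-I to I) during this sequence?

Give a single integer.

Answer: 4

Derivation:
Op 1: C2 write [C2 write: invalidate none -> C2=M] -> [I,I,M] (invalidations this op: 0; running total: 0)
Op 2: C1 write [C1 write: invalidate ['C2=M'] -> C1=M] -> [I,M,I] (invalidations this op: 1; running total: 1)
Op 3: C1 write [C1 write: already M (modified), no change] -> [I,M,I] (invalidations this op: 0; running total: 1)
Op 4: C2 read [C2 read from I: others=['C1=M'] -> C2=S, others downsized to S] -> [I,S,S] (invalidations this op: 0; running total: 1)
Op 5: C2 write [C2 write: invalidate ['C1=S'] -> C2=M] -> [I,I,M] (invalidations this op: 1; running total: 2)
Op 6: C2 read [C2 read: already in M, no change] -> [I,I,M] (invalidations this op: 0; running total: 2)
Op 7: C1 write [C1 write: invalidate ['C2=M'] -> C1=M] -> [I,M,I] (invalidations this op: 1; running total: 3)
Op 8: C2 write [C2 write: invalidate ['C1=M'] -> C2=M] -> [I,I,M] (invalidations this op: 1; running total: 4)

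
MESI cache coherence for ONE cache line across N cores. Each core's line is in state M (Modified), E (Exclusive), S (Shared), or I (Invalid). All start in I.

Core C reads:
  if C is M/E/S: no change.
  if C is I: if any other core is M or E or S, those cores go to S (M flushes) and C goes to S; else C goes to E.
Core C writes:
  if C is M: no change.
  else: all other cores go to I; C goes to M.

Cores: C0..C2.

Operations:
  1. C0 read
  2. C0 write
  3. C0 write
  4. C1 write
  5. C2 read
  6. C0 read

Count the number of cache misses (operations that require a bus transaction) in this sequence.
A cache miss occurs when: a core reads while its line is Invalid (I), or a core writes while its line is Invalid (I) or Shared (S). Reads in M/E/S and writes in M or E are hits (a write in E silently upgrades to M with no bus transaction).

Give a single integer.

Op 1: C0 read [C0 read from I: no other sharers -> C0=E (exclusive)] -> [E,I,I] [MISS #1: read from I]
Op 2: C0 write [C0 write: invalidate none -> C0=M] -> [M,I,I] [hit: write from E is a silent E->M upgrade, no bus transaction]
Op 3: C0 write [C0 write: already M (modified), no change] -> [M,I,I] [hit: write from M]
Op 4: C1 write [C1 write: invalidate ['C0=M'] -> C1=M] -> [I,M,I] [MISS #2: write from I]
Op 5: C2 read [C2 read from I: others=['C1=M'] -> C2=S, others downsized to S] -> [I,S,S] [MISS #3: read from I]
Op 6: C0 read [C0 read from I: others=['C1=S', 'C2=S'] -> C0=S, others downsized to S] -> [S,S,S] [MISS #4: read from I]

Answer: 4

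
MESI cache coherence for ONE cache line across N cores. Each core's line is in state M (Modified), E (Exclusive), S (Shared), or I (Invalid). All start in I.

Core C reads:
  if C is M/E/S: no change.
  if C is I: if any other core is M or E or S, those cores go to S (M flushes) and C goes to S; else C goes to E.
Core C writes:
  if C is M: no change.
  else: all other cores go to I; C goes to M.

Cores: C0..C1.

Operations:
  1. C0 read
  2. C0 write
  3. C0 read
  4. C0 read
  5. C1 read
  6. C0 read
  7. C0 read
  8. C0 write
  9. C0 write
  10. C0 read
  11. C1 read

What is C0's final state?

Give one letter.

Op 1: C0 read [C0 read from I: no other sharers -> C0=E (exclusive)] -> [E,I]
Op 2: C0 write [C0 write: invalidate none -> C0=M] -> [M,I]
Op 3: C0 read [C0 read: already in M, no change] -> [M,I]
Op 4: C0 read [C0 read: already in M, no change] -> [M,I]
Op 5: C1 read [C1 read from I: others=['C0=M'] -> C1=S, others downsized to S] -> [S,S]
Op 6: C0 read [C0 read: already in S, no change] -> [S,S]
Op 7: C0 read [C0 read: already in S, no change] -> [S,S]
Op 8: C0 write [C0 write: invalidate ['C1=S'] -> C0=M] -> [M,I]
Op 9: C0 write [C0 write: already M (modified), no change] -> [M,I]
Op 10: C0 read [C0 read: already in M, no change] -> [M,I]
Op 11: C1 read [C1 read from I: others=['C0=M'] -> C1=S, others downsized to S] -> [S,S]

Answer: S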